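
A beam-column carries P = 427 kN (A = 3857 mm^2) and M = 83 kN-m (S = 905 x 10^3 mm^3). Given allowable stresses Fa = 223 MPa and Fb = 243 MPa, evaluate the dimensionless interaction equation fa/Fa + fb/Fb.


f_a = P / A = 427000.0 / 3857 = 110.7078 MPa
f_b = M / S = 83000000.0 / 905000.0 = 91.7127 MPa
Ratio = f_a / Fa + f_b / Fb
= 110.7078 / 223 + 91.7127 / 243
= 0.8739 (dimensionless)

0.8739 (dimensionless)


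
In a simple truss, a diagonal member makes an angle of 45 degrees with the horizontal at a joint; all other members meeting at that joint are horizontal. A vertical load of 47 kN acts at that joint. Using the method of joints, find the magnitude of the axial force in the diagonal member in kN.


At the joint, only the diagonal has a vertical component, so vertical equilibrium gives:
F * sin(45) = 47
F = 47 / sin(45)
= 47 / 0.707107
= 66.47 kN

66.47 kN


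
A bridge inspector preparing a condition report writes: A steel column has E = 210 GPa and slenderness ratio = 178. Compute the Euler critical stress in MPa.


sigma_cr = pi^2 * E / lambda^2
= 9.8696 * 210000.0 / 178^2
= 9.8696 * 210000.0 / 31684
= 65.4153 MPa

65.4153 MPa


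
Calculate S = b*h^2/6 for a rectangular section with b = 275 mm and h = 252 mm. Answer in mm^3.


S = b * h^2 / 6
= 275 * 252^2 / 6
= 275 * 63504 / 6
= 2910600.0 mm^3

2910600.0 mm^3


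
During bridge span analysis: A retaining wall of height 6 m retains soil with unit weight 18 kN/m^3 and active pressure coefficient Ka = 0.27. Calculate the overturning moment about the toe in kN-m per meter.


Pa = 0.5 * Ka * gamma * H^2
= 0.5 * 0.27 * 18 * 6^2
= 87.48 kN/m
Arm = H / 3 = 6 / 3 = 2.0 m
Mo = Pa * arm = Pa * H / 3 = 87.48 * 6 / 3 = 174.96 kN-m/m

174.96 kN-m/m


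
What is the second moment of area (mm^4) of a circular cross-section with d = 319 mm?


r = d / 2 = 319 / 2 = 159.5 mm
I = pi * r^4 / 4 = pi * 159.5^4 / 4
= 508314655.12 mm^4

508314655.12 mm^4


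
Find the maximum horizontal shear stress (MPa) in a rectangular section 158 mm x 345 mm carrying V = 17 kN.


A = b * h = 158 * 345 = 54510 mm^2
V = 17 kN = 17000.0 N
tau_max = 1.5 * V / A = 1.5 * 17000.0 / 54510
= 0.4678 MPa

0.4678 MPa


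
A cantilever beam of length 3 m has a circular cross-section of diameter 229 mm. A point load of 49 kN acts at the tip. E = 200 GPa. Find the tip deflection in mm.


I = pi * d^4 / 64 = pi * 229^4 / 64 = 134993180.01 mm^4
L = 3000.0 mm, P = 49000.0 N, E = 200000.0 MPa
delta = P * L^3 / (3 * E * I)
= 49000.0 * 3000.0^3 / (3 * 200000.0 * 134993180.01)
= 16.3342 mm

16.3342 mm


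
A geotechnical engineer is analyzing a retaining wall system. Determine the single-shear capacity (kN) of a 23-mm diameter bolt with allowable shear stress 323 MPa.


A = pi * d^2 / 4 = pi * 23^2 / 4 = 415.4756 mm^2
V = f_v * A / 1000 = 323 * 415.4756 / 1000
= 134.1986 kN

134.1986 kN


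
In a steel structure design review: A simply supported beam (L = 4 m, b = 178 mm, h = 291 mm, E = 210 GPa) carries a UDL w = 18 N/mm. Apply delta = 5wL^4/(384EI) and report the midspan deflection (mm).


I = 178 * 291^3 / 12 = 365525536.5 mm^4
L = 4000.0 mm, w = 18 N/mm, E = 210000.0 MPa
delta = 5 * w * L^4 / (384 * E * I)
= 5 * 18 * 4000.0^4 / (384 * 210000.0 * 365525536.5)
= 0.7817 mm

0.7817 mm


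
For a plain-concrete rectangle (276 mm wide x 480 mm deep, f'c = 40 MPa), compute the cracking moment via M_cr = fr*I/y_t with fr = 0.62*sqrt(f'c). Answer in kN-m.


fr = 0.62 * sqrt(40) = 0.62 * 6.3246 = 3.9212 MPa
I = 276 * 480^3 / 12 = 2543616000.0 mm^4
y_t = 240.0 mm
M_cr = fr * I / y_t = 3.9212 * 2543616000.0 / 240.0 N-mm
= 41.5587 kN-m

41.5587 kN-m


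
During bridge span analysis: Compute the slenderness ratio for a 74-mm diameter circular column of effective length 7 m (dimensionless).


Radius of gyration r = d / 4 = 74 / 4 = 18.5 mm
L_eff = 7000.0 mm
Slenderness ratio = L / r = 7000.0 / 18.5 = 378.38 (dimensionless)

378.38 (dimensionless)


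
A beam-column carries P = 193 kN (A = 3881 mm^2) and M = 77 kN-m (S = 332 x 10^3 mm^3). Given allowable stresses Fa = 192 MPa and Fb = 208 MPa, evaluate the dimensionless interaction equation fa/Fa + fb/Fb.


f_a = P / A = 193000.0 / 3881 = 49.7295 MPa
f_b = M / S = 77000000.0 / 332000.0 = 231.9277 MPa
Ratio = f_a / Fa + f_b / Fb
= 49.7295 / 192 + 231.9277 / 208
= 1.374 (dimensionless)

1.374 (dimensionless)


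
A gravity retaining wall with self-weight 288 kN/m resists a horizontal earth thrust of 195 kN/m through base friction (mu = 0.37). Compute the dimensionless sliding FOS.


Resisting force = mu * W = 0.37 * 288 = 106.56 kN/m
FOS = Resisting / Driving = 106.56 / 195
= 0.5465 (dimensionless)

0.5465 (dimensionless)


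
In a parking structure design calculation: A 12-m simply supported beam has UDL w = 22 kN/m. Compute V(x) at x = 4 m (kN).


R_A = w * L / 2 = 22 * 12 / 2 = 132.0 kN
V(x) = R_A - w * x = 132.0 - 22 * 4
= 44.0 kN

44.0 kN


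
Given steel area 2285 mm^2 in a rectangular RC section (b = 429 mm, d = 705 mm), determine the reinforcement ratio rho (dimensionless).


rho = As / (b * d)
= 2285 / (429 * 705)
= 2285 / 302445
= 0.007555 (dimensionless)

0.007555 (dimensionless)


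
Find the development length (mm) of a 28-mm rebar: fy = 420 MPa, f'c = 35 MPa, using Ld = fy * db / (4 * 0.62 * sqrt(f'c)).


Ld = (fy * db) / (4 * 0.62 * sqrt(f'c))
= (420 * 28) / (4 * 0.62 * sqrt(35))
= 11760 / 14.6719
= 801.53 mm

801.53 mm


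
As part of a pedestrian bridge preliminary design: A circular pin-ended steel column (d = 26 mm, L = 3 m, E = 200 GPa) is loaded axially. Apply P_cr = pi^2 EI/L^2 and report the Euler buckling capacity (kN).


I = pi * d^4 / 64 = 22431.76 mm^4
L = 3000.0 mm
P_cr = pi^2 * E * I / L^2
= 9.8696 * 200000.0 * 22431.76 / 3000.0^2
= 4919.83 N = 4.9198 kN

4.9198 kN


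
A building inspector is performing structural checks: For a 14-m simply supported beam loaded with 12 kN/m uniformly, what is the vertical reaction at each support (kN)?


Total load = w * L = 12 * 14 = 168 kN
By symmetry, each reaction R = total / 2 = 168 / 2 = 84.0 kN

84.0 kN


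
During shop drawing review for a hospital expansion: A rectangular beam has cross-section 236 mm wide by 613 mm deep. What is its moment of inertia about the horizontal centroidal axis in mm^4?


I = b * h^3 / 12
= 236 * 613^3 / 12
= 236 * 230346397 / 12
= 4530145807.67 mm^4

4530145807.67 mm^4


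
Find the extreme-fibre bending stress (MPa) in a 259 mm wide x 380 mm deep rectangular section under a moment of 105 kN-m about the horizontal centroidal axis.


I = b * h^3 / 12 = 259 * 380^3 / 12 = 1184320666.67 mm^4
y = h / 2 = 380 / 2 = 190.0 mm
M = 105 kN-m = 105000000.0 N-mm
sigma = M * y / I = 105000000.0 * 190.0 / 1184320666.67
= 16.85 MPa

16.85 MPa


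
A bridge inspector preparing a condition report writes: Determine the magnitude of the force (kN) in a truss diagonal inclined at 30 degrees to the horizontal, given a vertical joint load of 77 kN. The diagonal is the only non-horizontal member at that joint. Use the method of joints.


At the joint, only the diagonal has a vertical component, so vertical equilibrium gives:
F * sin(30) = 77
F = 77 / sin(30)
= 77 / 0.5
= 154.0 kN

154.0 kN


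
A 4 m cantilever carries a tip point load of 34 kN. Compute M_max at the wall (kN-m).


For a cantilever with a point load at the free end:
M_max = P * L = 34 * 4 = 136 kN-m

136 kN-m


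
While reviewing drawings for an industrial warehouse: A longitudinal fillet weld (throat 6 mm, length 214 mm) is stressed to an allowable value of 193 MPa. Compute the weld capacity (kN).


Strength = throat * length * allowable stress
= 6 * 214 * 193 N
= 247812 N
= 247.81 kN

247.81 kN


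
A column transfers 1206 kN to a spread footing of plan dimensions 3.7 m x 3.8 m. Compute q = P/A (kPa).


A = 3.7 * 3.8 = 14.06 m^2
q = P / A = 1206 / 14.06
= 85.7752 kPa

85.7752 kPa


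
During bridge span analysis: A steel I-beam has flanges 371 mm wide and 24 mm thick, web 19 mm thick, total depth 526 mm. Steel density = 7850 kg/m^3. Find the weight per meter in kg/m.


A_flanges = 2 * 371 * 24 = 17808 mm^2
A_web = (526 - 2 * 24) * 19 = 9082 mm^2
A_total = 17808 + 9082 = 26890 mm^2 = 0.026890 m^2
Weight = rho * A = 7850 * 0.026890 = 211.0865 kg/m

211.0865 kg/m


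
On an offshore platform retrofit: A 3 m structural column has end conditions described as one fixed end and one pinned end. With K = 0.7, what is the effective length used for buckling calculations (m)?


L_eff = K * L
= 0.7 * 3
= 2.1 m

2.1 m


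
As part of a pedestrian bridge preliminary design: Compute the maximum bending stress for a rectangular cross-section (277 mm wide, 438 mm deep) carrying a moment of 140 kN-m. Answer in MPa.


I = b * h^3 / 12 = 277 * 438^3 / 12 = 1939638762.0 mm^4
y = h / 2 = 438 / 2 = 219.0 mm
M = 140 kN-m = 140000000.0 N-mm
sigma = M * y / I = 140000000.0 * 219.0 / 1939638762.0
= 15.81 MPa

15.81 MPa


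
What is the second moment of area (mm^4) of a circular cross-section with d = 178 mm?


r = d / 2 = 178 / 2 = 89.0 mm
I = pi * r^4 / 4 = pi * 89.0^4 / 4
= 49277640.85 mm^4

49277640.85 mm^4


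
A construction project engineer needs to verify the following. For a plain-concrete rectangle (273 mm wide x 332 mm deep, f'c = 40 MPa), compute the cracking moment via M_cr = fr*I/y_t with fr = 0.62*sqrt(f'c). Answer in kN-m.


fr = 0.62 * sqrt(40) = 0.62 * 6.3246 = 3.9212 MPa
I = 273 * 332^3 / 12 = 832521872.0 mm^4
y_t = 166.0 mm
M_cr = fr * I / y_t = 3.9212 * 832521872.0 / 166.0 N-mm
= 19.6657 kN-m

19.6657 kN-m


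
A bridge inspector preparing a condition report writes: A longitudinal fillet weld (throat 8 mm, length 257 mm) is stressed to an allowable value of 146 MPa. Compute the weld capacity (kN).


Strength = throat * length * allowable stress
= 8 * 257 * 146 N
= 300176 N
= 300.18 kN

300.18 kN


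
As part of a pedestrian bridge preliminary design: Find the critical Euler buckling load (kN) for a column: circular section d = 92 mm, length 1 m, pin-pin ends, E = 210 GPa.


I = pi * d^4 / 64 = 3516585.72 mm^4
L = 1000.0 mm
P_cr = pi^2 * E * I / L^2
= 9.8696 * 210000.0 * 3516585.72 / 1000.0^2
= 7288535.08 N = 7288.5351 kN

7288.5351 kN


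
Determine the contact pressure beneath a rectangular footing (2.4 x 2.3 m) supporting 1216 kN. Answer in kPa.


A = 2.4 * 2.3 = 5.52 m^2
q = P / A = 1216 / 5.52
= 220.2899 kPa

220.2899 kPa


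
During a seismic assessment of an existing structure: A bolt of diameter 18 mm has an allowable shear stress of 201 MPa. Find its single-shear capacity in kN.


A = pi * d^2 / 4 = pi * 18^2 / 4 = 254.469 mm^2
V = f_v * A / 1000 = 201 * 254.469 / 1000
= 51.1483 kN

51.1483 kN


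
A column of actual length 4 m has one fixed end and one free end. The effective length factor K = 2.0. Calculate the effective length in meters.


L_eff = K * L
= 2.0 * 4
= 8.0 m

8.0 m


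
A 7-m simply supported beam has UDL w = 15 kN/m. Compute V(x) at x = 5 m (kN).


R_A = w * L / 2 = 15 * 7 / 2 = 52.5 kN
V(x) = R_A - w * x = 52.5 - 15 * 5
= -22.5 kN

-22.5 kN


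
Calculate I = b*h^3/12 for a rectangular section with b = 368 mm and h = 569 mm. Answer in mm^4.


I = b * h^3 / 12
= 368 * 569^3 / 12
= 368 * 184220009 / 12
= 5649413609.33 mm^4

5649413609.33 mm^4


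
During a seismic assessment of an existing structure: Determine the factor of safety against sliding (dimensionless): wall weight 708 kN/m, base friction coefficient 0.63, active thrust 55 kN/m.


Resisting force = mu * W = 0.63 * 708 = 446.04 kN/m
FOS = Resisting / Driving = 446.04 / 55
= 8.1098 (dimensionless)

8.1098 (dimensionless)


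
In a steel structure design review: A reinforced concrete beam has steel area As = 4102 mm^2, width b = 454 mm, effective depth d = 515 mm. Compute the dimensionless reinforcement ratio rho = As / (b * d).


rho = As / (b * d)
= 4102 / (454 * 515)
= 4102 / 233810
= 0.017544 (dimensionless)

0.017544 (dimensionless)


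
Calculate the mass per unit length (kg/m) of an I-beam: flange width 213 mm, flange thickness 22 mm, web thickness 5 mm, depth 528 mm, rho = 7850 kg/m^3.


A_flanges = 2 * 213 * 22 = 9372 mm^2
A_web = (528 - 2 * 22) * 5 = 2420 mm^2
A_total = 9372 + 2420 = 11792 mm^2 = 0.011792 m^2
Weight = rho * A = 7850 * 0.011792 = 92.5672 kg/m

92.5672 kg/m


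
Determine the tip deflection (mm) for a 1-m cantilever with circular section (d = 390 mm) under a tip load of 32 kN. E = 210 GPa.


I = pi * d^4 / 64 = pi * 390^4 / 64 = 1135607695.33 mm^4
L = 1000.0 mm, P = 32000.0 N, E = 210000.0 MPa
delta = P * L^3 / (3 * E * I)
= 32000.0 * 1000.0^3 / (3 * 210000.0 * 1135607695.33)
= 0.0447 mm

0.0447 mm


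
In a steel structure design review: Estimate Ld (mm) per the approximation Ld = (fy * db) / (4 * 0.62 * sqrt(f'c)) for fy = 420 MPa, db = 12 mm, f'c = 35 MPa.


Ld = (fy * db) / (4 * 0.62 * sqrt(f'c))
= (420 * 12) / (4 * 0.62 * sqrt(35))
= 5040 / 14.6719
= 343.51 mm

343.51 mm


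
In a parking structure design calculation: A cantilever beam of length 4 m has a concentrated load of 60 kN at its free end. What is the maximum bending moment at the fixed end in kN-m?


For a cantilever with a point load at the free end:
M_max = P * L = 60 * 4 = 240 kN-m

240 kN-m


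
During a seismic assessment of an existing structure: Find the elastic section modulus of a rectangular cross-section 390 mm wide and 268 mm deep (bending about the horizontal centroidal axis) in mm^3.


S = b * h^2 / 6
= 390 * 268^2 / 6
= 390 * 71824 / 6
= 4668560.0 mm^3

4668560.0 mm^3


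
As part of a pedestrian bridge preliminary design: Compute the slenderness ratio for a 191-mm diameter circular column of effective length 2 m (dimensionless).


Radius of gyration r = d / 4 = 191 / 4 = 47.75 mm
L_eff = 2000.0 mm
Slenderness ratio = L / r = 2000.0 / 47.75 = 41.88 (dimensionless)

41.88 (dimensionless)


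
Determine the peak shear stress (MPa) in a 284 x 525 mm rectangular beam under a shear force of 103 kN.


A = b * h = 284 * 525 = 149100 mm^2
V = 103 kN = 103000.0 N
tau_max = 1.5 * V / A = 1.5 * 103000.0 / 149100
= 1.0362 MPa

1.0362 MPa


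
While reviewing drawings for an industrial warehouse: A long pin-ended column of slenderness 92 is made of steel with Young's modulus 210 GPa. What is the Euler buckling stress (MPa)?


sigma_cr = pi^2 * E / lambda^2
= 9.8696 * 210000.0 / 92^2
= 9.8696 * 210000.0 / 8464
= 244.8744 MPa

244.8744 MPa


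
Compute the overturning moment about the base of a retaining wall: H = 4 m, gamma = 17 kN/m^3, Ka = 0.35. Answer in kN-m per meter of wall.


Pa = 0.5 * Ka * gamma * H^2
= 0.5 * 0.35 * 17 * 4^2
= 47.6 kN/m
Arm = H / 3 = 4 / 3 = 1.3333 m
Mo = Pa * arm = Pa * H / 3 = 47.6 * 4 / 3 = 63.4667 kN-m/m

63.4667 kN-m/m


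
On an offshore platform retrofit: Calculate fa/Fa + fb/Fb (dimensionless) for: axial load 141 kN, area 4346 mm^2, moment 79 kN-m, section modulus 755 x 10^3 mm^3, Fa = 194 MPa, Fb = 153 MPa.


f_a = P / A = 141000.0 / 4346 = 32.4436 MPa
f_b = M / S = 79000000.0 / 755000.0 = 104.6358 MPa
Ratio = f_a / Fa + f_b / Fb
= 32.4436 / 194 + 104.6358 / 153
= 0.8511 (dimensionless)

0.8511 (dimensionless)


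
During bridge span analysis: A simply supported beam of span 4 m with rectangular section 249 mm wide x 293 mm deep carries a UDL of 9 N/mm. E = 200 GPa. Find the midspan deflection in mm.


I = 249 * 293^3 / 12 = 521940457.75 mm^4
L = 4000.0 mm, w = 9 N/mm, E = 200000.0 MPa
delta = 5 * w * L^4 / (384 * E * I)
= 5 * 9 * 4000.0^4 / (384 * 200000.0 * 521940457.75)
= 0.2874 mm

0.2874 mm


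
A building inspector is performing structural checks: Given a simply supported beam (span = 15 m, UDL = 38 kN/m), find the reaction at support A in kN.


Total load = w * L = 38 * 15 = 570 kN
By symmetry, each reaction R = total / 2 = 570 / 2 = 285.0 kN

285.0 kN


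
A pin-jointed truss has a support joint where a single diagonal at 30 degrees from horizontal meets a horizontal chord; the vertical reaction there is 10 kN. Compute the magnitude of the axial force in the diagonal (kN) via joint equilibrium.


At the joint, only the diagonal has a vertical component, so vertical equilibrium gives:
F * sin(30) = 10
F = 10 / sin(30)
= 10 / 0.5
= 20.0 kN

20.0 kN


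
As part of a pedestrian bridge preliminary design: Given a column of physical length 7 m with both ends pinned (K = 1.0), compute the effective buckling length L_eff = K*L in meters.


L_eff = K * L
= 1.0 * 7
= 7.0 m

7.0 m


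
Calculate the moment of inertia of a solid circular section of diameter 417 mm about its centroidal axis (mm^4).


r = d / 2 = 417 / 2 = 208.5 mm
I = pi * r^4 / 4 = pi * 208.5^4 / 4
= 1484274131.98 mm^4

1484274131.98 mm^4


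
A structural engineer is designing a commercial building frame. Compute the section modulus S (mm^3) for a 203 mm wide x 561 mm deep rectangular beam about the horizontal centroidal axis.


S = b * h^2 / 6
= 203 * 561^2 / 6
= 203 * 314721 / 6
= 10648060.5 mm^3

10648060.5 mm^3


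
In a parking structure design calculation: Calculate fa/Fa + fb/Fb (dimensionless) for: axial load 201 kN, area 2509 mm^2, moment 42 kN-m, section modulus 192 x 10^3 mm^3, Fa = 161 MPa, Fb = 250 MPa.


f_a = P / A = 201000.0 / 2509 = 80.1116 MPa
f_b = M / S = 42000000.0 / 192000.0 = 218.75 MPa
Ratio = f_a / Fa + f_b / Fb
= 80.1116 / 161 + 218.75 / 250
= 1.3726 (dimensionless)

1.3726 (dimensionless)


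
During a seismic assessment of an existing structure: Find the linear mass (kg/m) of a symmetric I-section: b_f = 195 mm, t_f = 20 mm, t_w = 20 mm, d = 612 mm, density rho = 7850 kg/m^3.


A_flanges = 2 * 195 * 20 = 7800 mm^2
A_web = (612 - 2 * 20) * 20 = 11440 mm^2
A_total = 7800 + 11440 = 19240 mm^2 = 0.019240 m^2
Weight = rho * A = 7850 * 0.019240 = 151.034 kg/m

151.034 kg/m


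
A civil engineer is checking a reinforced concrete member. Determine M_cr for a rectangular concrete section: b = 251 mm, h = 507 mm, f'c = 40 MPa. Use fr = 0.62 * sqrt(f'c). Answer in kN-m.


fr = 0.62 * sqrt(40) = 0.62 * 6.3246 = 3.9212 MPa
I = 251 * 507^3 / 12 = 2725940382.75 mm^4
y_t = 253.5 mm
M_cr = fr * I / y_t = 3.9212 * 2725940382.75 / 253.5 N-mm
= 42.1658 kN-m

42.1658 kN-m


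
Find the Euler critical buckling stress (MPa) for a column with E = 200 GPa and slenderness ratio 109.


sigma_cr = pi^2 * E / lambda^2
= 9.8696 * 200000.0 / 109^2
= 9.8696 * 200000.0 / 11881
= 166.141 MPa

166.141 MPa


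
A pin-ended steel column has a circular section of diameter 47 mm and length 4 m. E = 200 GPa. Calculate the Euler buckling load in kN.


I = pi * d^4 / 64 = 239530.78 mm^4
L = 4000.0 mm
P_cr = pi^2 * E * I / L^2
= 9.8696 * 200000.0 * 239530.78 / 4000.0^2
= 29550.93 N = 29.5509 kN

29.5509 kN


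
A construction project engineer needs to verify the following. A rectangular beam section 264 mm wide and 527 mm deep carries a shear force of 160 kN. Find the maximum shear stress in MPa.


A = b * h = 264 * 527 = 139128 mm^2
V = 160 kN = 160000.0 N
tau_max = 1.5 * V / A = 1.5 * 160000.0 / 139128
= 1.725 MPa

1.725 MPa


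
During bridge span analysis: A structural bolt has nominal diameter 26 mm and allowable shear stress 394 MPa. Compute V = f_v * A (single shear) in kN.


A = pi * d^2 / 4 = pi * 26^2 / 4 = 530.9292 mm^2
V = f_v * A / 1000 = 394 * 530.9292 / 1000
= 209.1861 kN

209.1861 kN


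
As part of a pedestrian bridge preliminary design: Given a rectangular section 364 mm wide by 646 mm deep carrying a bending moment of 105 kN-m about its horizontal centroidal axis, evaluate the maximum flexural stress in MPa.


I = b * h^3 / 12 = 364 * 646^3 / 12 = 8177446125.33 mm^4
y = h / 2 = 646 / 2 = 323.0 mm
M = 105 kN-m = 105000000.0 N-mm
sigma = M * y / I = 105000000.0 * 323.0 / 8177446125.33
= 4.15 MPa

4.15 MPa


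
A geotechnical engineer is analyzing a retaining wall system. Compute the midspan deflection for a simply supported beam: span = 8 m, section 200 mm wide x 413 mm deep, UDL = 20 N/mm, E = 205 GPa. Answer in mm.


I = 200 * 413^3 / 12 = 1174083283.33 mm^4
L = 8000.0 mm, w = 20 N/mm, E = 205000.0 MPa
delta = 5 * w * L^4 / (384 * E * I)
= 5 * 20 * 8000.0^4 / (384 * 205000.0 * 1174083283.33)
= 4.4318 mm

4.4318 mm


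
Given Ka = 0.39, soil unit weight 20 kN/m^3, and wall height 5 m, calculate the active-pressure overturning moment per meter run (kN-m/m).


Pa = 0.5 * Ka * gamma * H^2
= 0.5 * 0.39 * 20 * 5^2
= 97.5 kN/m
Arm = H / 3 = 5 / 3 = 1.6667 m
Mo = Pa * arm = Pa * H / 3 = 97.5 * 5 / 3 = 162.5 kN-m/m

162.5 kN-m/m


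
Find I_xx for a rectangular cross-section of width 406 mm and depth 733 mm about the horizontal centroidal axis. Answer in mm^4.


I = b * h^3 / 12
= 406 * 733^3 / 12
= 406 * 393832837 / 12
= 13324677651.83 mm^4

13324677651.83 mm^4


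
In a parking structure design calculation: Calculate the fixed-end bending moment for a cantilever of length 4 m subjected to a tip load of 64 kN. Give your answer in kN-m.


For a cantilever with a point load at the free end:
M_max = P * L = 64 * 4 = 256 kN-m

256 kN-m


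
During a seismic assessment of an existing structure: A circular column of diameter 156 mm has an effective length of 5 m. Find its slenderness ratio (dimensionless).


Radius of gyration r = d / 4 = 156 / 4 = 39.0 mm
L_eff = 5000.0 mm
Slenderness ratio = L / r = 5000.0 / 39.0 = 128.21 (dimensionless)

128.21 (dimensionless)


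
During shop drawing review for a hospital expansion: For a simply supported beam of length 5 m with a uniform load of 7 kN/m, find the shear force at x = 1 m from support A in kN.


R_A = w * L / 2 = 7 * 5 / 2 = 17.5 kN
V(x) = R_A - w * x = 17.5 - 7 * 1
= 10.5 kN

10.5 kN


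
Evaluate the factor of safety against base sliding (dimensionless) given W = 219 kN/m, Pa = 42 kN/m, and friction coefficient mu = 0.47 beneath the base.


Resisting force = mu * W = 0.47 * 219 = 102.93 kN/m
FOS = Resisting / Driving = 102.93 / 42
= 2.4507 (dimensionless)

2.4507 (dimensionless)


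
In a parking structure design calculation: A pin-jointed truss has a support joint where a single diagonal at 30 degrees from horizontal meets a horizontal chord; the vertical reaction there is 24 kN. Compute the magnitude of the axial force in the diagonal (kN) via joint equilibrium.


At the joint, only the diagonal has a vertical component, so vertical equilibrium gives:
F * sin(30) = 24
F = 24 / sin(30)
= 24 / 0.5
= 48.0 kN

48.0 kN


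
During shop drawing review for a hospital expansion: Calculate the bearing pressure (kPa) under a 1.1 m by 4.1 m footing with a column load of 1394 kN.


A = 1.1 * 4.1 = 4.51 m^2
q = P / A = 1394 / 4.51
= 309.0909 kPa

309.0909 kPa


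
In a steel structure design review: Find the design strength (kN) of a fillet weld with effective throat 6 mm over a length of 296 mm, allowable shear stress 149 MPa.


Strength = throat * length * allowable stress
= 6 * 296 * 149 N
= 264624 N
= 264.62 kN

264.62 kN


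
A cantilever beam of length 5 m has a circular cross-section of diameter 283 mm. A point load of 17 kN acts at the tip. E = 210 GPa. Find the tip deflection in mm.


I = pi * d^4 / 64 = pi * 283^4 / 64 = 314858658.55 mm^4
L = 5000.0 mm, P = 17000.0 N, E = 210000.0 MPa
delta = P * L^3 / (3 * E * I)
= 17000.0 * 5000.0^3 / (3 * 210000.0 * 314858658.55)
= 10.7128 mm

10.7128 mm


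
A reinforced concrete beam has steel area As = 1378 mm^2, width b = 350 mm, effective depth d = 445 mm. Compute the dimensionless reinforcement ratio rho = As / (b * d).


rho = As / (b * d)
= 1378 / (350 * 445)
= 1378 / 155750
= 0.008848 (dimensionless)

0.008848 (dimensionless)


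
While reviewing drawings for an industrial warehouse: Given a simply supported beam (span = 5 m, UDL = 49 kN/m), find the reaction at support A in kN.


Total load = w * L = 49 * 5 = 245 kN
By symmetry, each reaction R = total / 2 = 245 / 2 = 122.5 kN

122.5 kN


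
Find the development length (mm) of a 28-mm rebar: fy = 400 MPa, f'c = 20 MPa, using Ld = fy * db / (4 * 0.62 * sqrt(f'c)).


Ld = (fy * db) / (4 * 0.62 * sqrt(f'c))
= (400 * 28) / (4 * 0.62 * sqrt(20))
= 11200 / 11.0909
= 1009.84 mm

1009.84 mm


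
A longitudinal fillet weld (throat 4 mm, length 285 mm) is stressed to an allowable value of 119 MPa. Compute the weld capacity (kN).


Strength = throat * length * allowable stress
= 4 * 285 * 119 N
= 135660 N
= 135.66 kN

135.66 kN


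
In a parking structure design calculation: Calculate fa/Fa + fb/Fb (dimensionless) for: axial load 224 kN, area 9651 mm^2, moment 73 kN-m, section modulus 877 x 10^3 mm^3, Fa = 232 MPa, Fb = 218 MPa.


f_a = P / A = 224000.0 / 9651 = 23.21 MPa
f_b = M / S = 73000000.0 / 877000.0 = 83.2383 MPa
Ratio = f_a / Fa + f_b / Fb
= 23.21 / 232 + 83.2383 / 218
= 0.4819 (dimensionless)

0.4819 (dimensionless)


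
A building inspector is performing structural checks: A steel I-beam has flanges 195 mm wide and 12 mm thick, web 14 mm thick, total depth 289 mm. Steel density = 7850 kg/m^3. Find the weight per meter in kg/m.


A_flanges = 2 * 195 * 12 = 4680 mm^2
A_web = (289 - 2 * 12) * 14 = 3710 mm^2
A_total = 4680 + 3710 = 8390 mm^2 = 0.008390 m^2
Weight = rho * A = 7850 * 0.008390 = 65.8615 kg/m

65.8615 kg/m


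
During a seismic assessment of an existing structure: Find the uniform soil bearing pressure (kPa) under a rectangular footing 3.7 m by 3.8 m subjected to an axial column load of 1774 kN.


A = 3.7 * 3.8 = 14.06 m^2
q = P / A = 1774 / 14.06
= 126.1735 kPa

126.1735 kPa


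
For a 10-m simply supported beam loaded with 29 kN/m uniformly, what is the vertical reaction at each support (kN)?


Total load = w * L = 29 * 10 = 290 kN
By symmetry, each reaction R = total / 2 = 290 / 2 = 145.0 kN

145.0 kN


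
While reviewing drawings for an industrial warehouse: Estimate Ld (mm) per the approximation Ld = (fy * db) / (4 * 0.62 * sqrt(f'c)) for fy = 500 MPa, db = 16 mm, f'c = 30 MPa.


Ld = (fy * db) / (4 * 0.62 * sqrt(f'c))
= (500 * 16) / (4 * 0.62 * sqrt(30))
= 8000 / 13.5835
= 588.95 mm

588.95 mm


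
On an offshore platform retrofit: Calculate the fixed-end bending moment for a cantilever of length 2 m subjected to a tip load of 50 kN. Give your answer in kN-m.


For a cantilever with a point load at the free end:
M_max = P * L = 50 * 2 = 100 kN-m

100 kN-m


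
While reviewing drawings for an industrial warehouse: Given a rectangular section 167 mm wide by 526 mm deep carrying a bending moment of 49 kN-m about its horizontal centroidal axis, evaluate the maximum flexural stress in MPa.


I = b * h^3 / 12 = 167 * 526^3 / 12 = 2025314432.67 mm^4
y = h / 2 = 526 / 2 = 263.0 mm
M = 49 kN-m = 49000000.0 N-mm
sigma = M * y / I = 49000000.0 * 263.0 / 2025314432.67
= 6.36 MPa

6.36 MPa


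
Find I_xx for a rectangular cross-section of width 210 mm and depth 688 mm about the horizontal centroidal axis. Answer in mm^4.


I = b * h^3 / 12
= 210 * 688^3 / 12
= 210 * 325660672 / 12
= 5699061760.0 mm^4

5699061760.0 mm^4


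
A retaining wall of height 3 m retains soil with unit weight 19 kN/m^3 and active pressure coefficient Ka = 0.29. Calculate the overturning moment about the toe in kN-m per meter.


Pa = 0.5 * Ka * gamma * H^2
= 0.5 * 0.29 * 19 * 3^2
= 24.795 kN/m
Arm = H / 3 = 3 / 3 = 1.0 m
Mo = Pa * arm = Pa * H / 3 = 24.795 * 3 / 3 = 24.795 kN-m/m

24.795 kN-m/m


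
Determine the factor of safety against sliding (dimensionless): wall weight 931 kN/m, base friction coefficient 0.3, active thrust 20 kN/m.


Resisting force = mu * W = 0.3 * 931 = 279.3 kN/m
FOS = Resisting / Driving = 279.3 / 20
= 13.965 (dimensionless)

13.965 (dimensionless)


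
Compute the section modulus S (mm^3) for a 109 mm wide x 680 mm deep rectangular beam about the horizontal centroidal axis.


S = b * h^2 / 6
= 109 * 680^2 / 6
= 109 * 462400 / 6
= 8400266.67 mm^3

8400266.67 mm^3


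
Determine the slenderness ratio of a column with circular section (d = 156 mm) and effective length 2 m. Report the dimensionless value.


Radius of gyration r = d / 4 = 156 / 4 = 39.0 mm
L_eff = 2000.0 mm
Slenderness ratio = L / r = 2000.0 / 39.0 = 51.28 (dimensionless)

51.28 (dimensionless)


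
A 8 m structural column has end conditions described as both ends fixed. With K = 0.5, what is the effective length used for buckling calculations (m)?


L_eff = K * L
= 0.5 * 8
= 4.0 m

4.0 m


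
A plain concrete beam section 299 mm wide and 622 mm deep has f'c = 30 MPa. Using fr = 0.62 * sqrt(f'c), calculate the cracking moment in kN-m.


fr = 0.62 * sqrt(30) = 0.62 * 5.4772 = 3.3959 MPa
I = 299 * 622^3 / 12 = 5995992712.67 mm^4
y_t = 311.0 mm
M_cr = fr * I / y_t = 3.3959 * 5995992712.67 / 311.0 N-mm
= 65.4716 kN-m

65.4716 kN-m


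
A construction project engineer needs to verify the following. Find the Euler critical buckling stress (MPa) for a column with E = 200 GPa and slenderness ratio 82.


sigma_cr = pi^2 * E / lambda^2
= 9.8696 * 200000.0 / 82^2
= 9.8696 * 200000.0 / 6724
= 293.5635 MPa

293.5635 MPa


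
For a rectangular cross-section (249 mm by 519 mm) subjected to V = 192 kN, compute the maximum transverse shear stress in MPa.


A = b * h = 249 * 519 = 129231 mm^2
V = 192 kN = 192000.0 N
tau_max = 1.5 * V / A = 1.5 * 192000.0 / 129231
= 2.2286 MPa

2.2286 MPa


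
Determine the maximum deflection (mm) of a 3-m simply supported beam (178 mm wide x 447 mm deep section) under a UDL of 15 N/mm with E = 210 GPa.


I = 178 * 447^3 / 12 = 1324833574.5 mm^4
L = 3000.0 mm, w = 15 N/mm, E = 210000.0 MPa
delta = 5 * w * L^4 / (384 * E * I)
= 5 * 15 * 3000.0^4 / (384 * 210000.0 * 1324833574.5)
= 0.0569 mm

0.0569 mm


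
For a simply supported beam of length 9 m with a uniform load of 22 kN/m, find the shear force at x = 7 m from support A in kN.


R_A = w * L / 2 = 22 * 9 / 2 = 99.0 kN
V(x) = R_A - w * x = 99.0 - 22 * 7
= -55.0 kN

-55.0 kN


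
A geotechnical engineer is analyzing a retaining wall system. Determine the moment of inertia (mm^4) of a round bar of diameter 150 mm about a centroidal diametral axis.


r = d / 2 = 150 / 2 = 75.0 mm
I = pi * r^4 / 4 = pi * 75.0^4 / 4
= 24850488.76 mm^4

24850488.76 mm^4


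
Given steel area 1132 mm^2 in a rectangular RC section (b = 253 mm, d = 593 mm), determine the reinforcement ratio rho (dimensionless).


rho = As / (b * d)
= 1132 / (253 * 593)
= 1132 / 150029
= 0.007545 (dimensionless)

0.007545 (dimensionless)


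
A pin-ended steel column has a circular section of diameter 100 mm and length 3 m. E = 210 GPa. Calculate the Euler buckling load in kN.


I = pi * d^4 / 64 = 4908738.52 mm^4
L = 3000.0 mm
P_cr = pi^2 * E * I / L^2
= 9.8696 * 210000.0 * 4908738.52 / 3000.0^2
= 1130437.17 N = 1130.4372 kN

1130.4372 kN


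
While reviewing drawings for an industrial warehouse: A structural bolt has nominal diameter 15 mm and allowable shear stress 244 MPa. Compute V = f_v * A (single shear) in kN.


A = pi * d^2 / 4 = pi * 15^2 / 4 = 176.7146 mm^2
V = f_v * A / 1000 = 244 * 176.7146 / 1000
= 43.1184 kN

43.1184 kN


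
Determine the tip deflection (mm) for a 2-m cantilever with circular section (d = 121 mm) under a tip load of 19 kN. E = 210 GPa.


I = pi * d^4 / 64 = pi * 121^4 / 64 = 10522316.97 mm^4
L = 2000.0 mm, P = 19000.0 N, E = 210000.0 MPa
delta = P * L^3 / (3 * E * I)
= 19000.0 * 2000.0^3 / (3 * 210000.0 * 10522316.97)
= 22.9293 mm

22.9293 mm


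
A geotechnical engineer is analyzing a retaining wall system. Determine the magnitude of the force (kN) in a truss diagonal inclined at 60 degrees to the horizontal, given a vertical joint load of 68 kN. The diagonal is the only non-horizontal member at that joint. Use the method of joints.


At the joint, only the diagonal has a vertical component, so vertical equilibrium gives:
F * sin(60) = 68
F = 68 / sin(60)
= 68 / 0.866025
= 78.52 kN

78.52 kN


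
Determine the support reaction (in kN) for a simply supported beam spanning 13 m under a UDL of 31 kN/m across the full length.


Total load = w * L = 31 * 13 = 403 kN
By symmetry, each reaction R = total / 2 = 403 / 2 = 201.5 kN

201.5 kN


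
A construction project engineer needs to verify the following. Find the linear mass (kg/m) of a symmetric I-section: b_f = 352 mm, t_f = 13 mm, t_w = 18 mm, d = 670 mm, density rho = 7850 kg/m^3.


A_flanges = 2 * 352 * 13 = 9152 mm^2
A_web = (670 - 2 * 13) * 18 = 11592 mm^2
A_total = 9152 + 11592 = 20744 mm^2 = 0.020744 m^2
Weight = rho * A = 7850 * 0.020744 = 162.8404 kg/m

162.8404 kg/m


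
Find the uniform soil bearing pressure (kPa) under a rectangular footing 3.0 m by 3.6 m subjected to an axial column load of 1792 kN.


A = 3.0 * 3.6 = 10.8 m^2
q = P / A = 1792 / 10.8
= 165.9259 kPa

165.9259 kPa


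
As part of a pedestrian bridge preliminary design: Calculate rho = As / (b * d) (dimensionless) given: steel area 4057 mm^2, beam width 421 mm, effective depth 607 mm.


rho = As / (b * d)
= 4057 / (421 * 607)
= 4057 / 255547
= 0.015876 (dimensionless)

0.015876 (dimensionless)


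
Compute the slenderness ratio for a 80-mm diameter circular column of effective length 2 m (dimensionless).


Radius of gyration r = d / 4 = 80 / 4 = 20.0 mm
L_eff = 2000.0 mm
Slenderness ratio = L / r = 2000.0 / 20.0 = 100.0 (dimensionless)

100.0 (dimensionless)


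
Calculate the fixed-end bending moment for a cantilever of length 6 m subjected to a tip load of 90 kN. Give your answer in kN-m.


For a cantilever with a point load at the free end:
M_max = P * L = 90 * 6 = 540 kN-m

540 kN-m


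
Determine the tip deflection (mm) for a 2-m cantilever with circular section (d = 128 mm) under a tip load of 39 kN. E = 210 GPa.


I = pi * d^4 / 64 = pi * 128^4 / 64 = 13176794.63 mm^4
L = 2000.0 mm, P = 39000.0 N, E = 210000.0 MPa
delta = P * L^3 / (3 * E * I)
= 39000.0 * 2000.0^3 / (3 * 210000.0 * 13176794.63)
= 37.5841 mm

37.5841 mm


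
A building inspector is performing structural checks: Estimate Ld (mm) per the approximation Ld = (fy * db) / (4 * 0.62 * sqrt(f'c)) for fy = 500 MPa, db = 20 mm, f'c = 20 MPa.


Ld = (fy * db) / (4 * 0.62 * sqrt(f'c))
= (500 * 20) / (4 * 0.62 * sqrt(20))
= 10000 / 11.0909
= 901.64 mm

901.64 mm


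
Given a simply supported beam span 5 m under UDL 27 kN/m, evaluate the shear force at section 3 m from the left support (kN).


R_A = w * L / 2 = 27 * 5 / 2 = 67.5 kN
V(x) = R_A - w * x = 67.5 - 27 * 3
= -13.5 kN

-13.5 kN


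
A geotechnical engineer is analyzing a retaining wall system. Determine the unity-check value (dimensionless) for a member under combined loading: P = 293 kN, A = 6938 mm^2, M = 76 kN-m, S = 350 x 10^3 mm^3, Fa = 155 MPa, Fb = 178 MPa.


f_a = P / A = 293000.0 / 6938 = 42.2312 MPa
f_b = M / S = 76000000.0 / 350000.0 = 217.1429 MPa
Ratio = f_a / Fa + f_b / Fb
= 42.2312 / 155 + 217.1429 / 178
= 1.4924 (dimensionless)

1.4924 (dimensionless)


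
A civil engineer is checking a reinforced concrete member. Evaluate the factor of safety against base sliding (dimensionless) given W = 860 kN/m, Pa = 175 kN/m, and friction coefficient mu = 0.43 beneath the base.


Resisting force = mu * W = 0.43 * 860 = 369.8 kN/m
FOS = Resisting / Driving = 369.8 / 175
= 2.1131 (dimensionless)

2.1131 (dimensionless)


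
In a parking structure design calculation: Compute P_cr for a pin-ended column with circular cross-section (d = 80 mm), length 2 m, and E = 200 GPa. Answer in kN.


I = pi * d^4 / 64 = 2010619.3 mm^4
L = 2000.0 mm
P_cr = pi^2 * E * I / L^2
= 9.8696 * 200000.0 * 2010619.3 / 2000.0^2
= 992200.85 N = 992.2009 kN

992.2009 kN


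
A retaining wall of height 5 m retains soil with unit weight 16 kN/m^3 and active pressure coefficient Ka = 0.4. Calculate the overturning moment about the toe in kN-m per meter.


Pa = 0.5 * Ka * gamma * H^2
= 0.5 * 0.4 * 16 * 5^2
= 80.0 kN/m
Arm = H / 3 = 5 / 3 = 1.6667 m
Mo = Pa * arm = Pa * H / 3 = 80.0 * 5 / 3 = 133.3333 kN-m/m

133.3333 kN-m/m


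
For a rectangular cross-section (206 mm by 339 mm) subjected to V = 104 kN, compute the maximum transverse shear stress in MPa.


A = b * h = 206 * 339 = 69834 mm^2
V = 104 kN = 104000.0 N
tau_max = 1.5 * V / A = 1.5 * 104000.0 / 69834
= 2.2339 MPa

2.2339 MPa


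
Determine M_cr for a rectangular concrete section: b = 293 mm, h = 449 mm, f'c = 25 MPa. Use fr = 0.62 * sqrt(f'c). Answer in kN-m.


fr = 0.62 * sqrt(25) = 0.62 * 5.0 = 3.1 MPa
I = 293 * 449^3 / 12 = 2210168563.08 mm^4
y_t = 224.5 mm
M_cr = fr * I / y_t = 3.1 * 2210168563.08 / 224.5 N-mm
= 30.519 kN-m

30.519 kN-m


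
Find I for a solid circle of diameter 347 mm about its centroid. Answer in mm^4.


r = d / 2 = 347 / 2 = 173.5 mm
I = pi * r^4 / 4 = pi * 173.5^4 / 4
= 711684976.18 mm^4

711684976.18 mm^4


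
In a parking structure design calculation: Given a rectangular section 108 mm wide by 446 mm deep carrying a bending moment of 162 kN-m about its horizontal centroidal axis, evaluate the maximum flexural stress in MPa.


I = b * h^3 / 12 = 108 * 446^3 / 12 = 798448824.0 mm^4
y = h / 2 = 446 / 2 = 223.0 mm
M = 162 kN-m = 162000000.0 N-mm
sigma = M * y / I = 162000000.0 * 223.0 / 798448824.0
= 45.25 MPa

45.25 MPa


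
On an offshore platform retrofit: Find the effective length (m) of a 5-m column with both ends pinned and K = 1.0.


L_eff = K * L
= 1.0 * 5
= 5.0 m

5.0 m


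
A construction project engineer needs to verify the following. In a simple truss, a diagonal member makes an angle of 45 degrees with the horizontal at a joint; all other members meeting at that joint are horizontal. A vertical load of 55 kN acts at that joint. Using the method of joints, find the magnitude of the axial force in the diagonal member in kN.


At the joint, only the diagonal has a vertical component, so vertical equilibrium gives:
F * sin(45) = 55
F = 55 / sin(45)
= 55 / 0.707107
= 77.78 kN

77.78 kN


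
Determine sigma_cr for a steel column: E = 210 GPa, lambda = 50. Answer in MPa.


sigma_cr = pi^2 * E / lambda^2
= 9.8696 * 210000.0 / 50^2
= 9.8696 * 210000.0 / 2500
= 829.0468 MPa

829.0468 MPa


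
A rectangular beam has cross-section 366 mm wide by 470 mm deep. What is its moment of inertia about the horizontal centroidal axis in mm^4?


I = b * h^3 / 12
= 366 * 470^3 / 12
= 366 * 103823000 / 12
= 3166601500.0 mm^4

3166601500.0 mm^4


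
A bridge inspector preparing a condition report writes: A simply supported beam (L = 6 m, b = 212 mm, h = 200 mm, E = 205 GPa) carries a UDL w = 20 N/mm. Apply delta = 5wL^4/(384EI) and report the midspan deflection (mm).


I = 212 * 200^3 / 12 = 141333333.33 mm^4
L = 6000.0 mm, w = 20 N/mm, E = 205000.0 MPa
delta = 5 * w * L^4 / (384 * E * I)
= 5 * 20 * 6000.0^4 / (384 * 205000.0 * 141333333.33)
= 11.6486 mm

11.6486 mm


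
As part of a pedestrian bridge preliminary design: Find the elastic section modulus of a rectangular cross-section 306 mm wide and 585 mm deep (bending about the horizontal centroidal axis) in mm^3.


S = b * h^2 / 6
= 306 * 585^2 / 6
= 306 * 342225 / 6
= 17453475.0 mm^3

17453475.0 mm^3


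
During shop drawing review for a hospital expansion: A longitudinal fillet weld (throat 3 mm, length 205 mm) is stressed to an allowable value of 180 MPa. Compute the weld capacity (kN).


Strength = throat * length * allowable stress
= 3 * 205 * 180 N
= 110700 N
= 110.7 kN

110.7 kN


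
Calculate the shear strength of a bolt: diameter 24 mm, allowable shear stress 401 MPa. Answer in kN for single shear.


A = pi * d^2 / 4 = pi * 24^2 / 4 = 452.3893 mm^2
V = f_v * A / 1000 = 401 * 452.3893 / 1000
= 181.4081 kN

181.4081 kN


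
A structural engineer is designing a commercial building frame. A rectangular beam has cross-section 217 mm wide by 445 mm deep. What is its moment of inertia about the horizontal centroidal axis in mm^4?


I = b * h^3 / 12
= 217 * 445^3 / 12
= 217 * 88121125 / 12
= 1593523677.08 mm^4

1593523677.08 mm^4
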